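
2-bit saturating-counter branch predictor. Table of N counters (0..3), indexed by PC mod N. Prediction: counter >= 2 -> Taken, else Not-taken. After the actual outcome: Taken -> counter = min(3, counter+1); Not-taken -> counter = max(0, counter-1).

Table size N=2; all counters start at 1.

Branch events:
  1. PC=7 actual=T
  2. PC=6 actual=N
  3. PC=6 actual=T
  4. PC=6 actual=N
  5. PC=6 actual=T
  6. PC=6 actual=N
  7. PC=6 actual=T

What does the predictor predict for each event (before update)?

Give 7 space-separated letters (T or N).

Ev 1: PC=7 idx=1 pred=N actual=T -> ctr[1]=2
Ev 2: PC=6 idx=0 pred=N actual=N -> ctr[0]=0
Ev 3: PC=6 idx=0 pred=N actual=T -> ctr[0]=1
Ev 4: PC=6 idx=0 pred=N actual=N -> ctr[0]=0
Ev 5: PC=6 idx=0 pred=N actual=T -> ctr[0]=1
Ev 6: PC=6 idx=0 pred=N actual=N -> ctr[0]=0
Ev 7: PC=6 idx=0 pred=N actual=T -> ctr[0]=1

Answer: N N N N N N N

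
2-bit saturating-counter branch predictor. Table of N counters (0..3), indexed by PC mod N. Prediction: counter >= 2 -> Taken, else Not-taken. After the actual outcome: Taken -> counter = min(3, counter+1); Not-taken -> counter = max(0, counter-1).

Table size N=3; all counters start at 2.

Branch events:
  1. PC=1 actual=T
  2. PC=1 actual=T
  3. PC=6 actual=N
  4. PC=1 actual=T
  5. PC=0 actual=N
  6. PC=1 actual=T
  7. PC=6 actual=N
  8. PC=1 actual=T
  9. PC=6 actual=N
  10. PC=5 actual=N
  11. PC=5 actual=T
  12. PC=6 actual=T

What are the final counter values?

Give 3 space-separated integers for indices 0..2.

Ev 1: PC=1 idx=1 pred=T actual=T -> ctr[1]=3
Ev 2: PC=1 idx=1 pred=T actual=T -> ctr[1]=3
Ev 3: PC=6 idx=0 pred=T actual=N -> ctr[0]=1
Ev 4: PC=1 idx=1 pred=T actual=T -> ctr[1]=3
Ev 5: PC=0 idx=0 pred=N actual=N -> ctr[0]=0
Ev 6: PC=1 idx=1 pred=T actual=T -> ctr[1]=3
Ev 7: PC=6 idx=0 pred=N actual=N -> ctr[0]=0
Ev 8: PC=1 idx=1 pred=T actual=T -> ctr[1]=3
Ev 9: PC=6 idx=0 pred=N actual=N -> ctr[0]=0
Ev 10: PC=5 idx=2 pred=T actual=N -> ctr[2]=1
Ev 11: PC=5 idx=2 pred=N actual=T -> ctr[2]=2
Ev 12: PC=6 idx=0 pred=N actual=T -> ctr[0]=1

Answer: 1 3 2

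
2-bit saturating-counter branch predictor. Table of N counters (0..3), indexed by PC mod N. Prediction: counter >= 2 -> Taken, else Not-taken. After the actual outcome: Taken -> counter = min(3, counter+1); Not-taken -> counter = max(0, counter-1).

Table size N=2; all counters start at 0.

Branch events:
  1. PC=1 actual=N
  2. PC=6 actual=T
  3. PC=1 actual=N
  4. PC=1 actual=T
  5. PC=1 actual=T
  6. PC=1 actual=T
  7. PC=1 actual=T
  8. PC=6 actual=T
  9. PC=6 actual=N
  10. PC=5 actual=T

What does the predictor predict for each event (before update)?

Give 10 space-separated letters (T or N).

Answer: N N N N N T T N T T

Derivation:
Ev 1: PC=1 idx=1 pred=N actual=N -> ctr[1]=0
Ev 2: PC=6 idx=0 pred=N actual=T -> ctr[0]=1
Ev 3: PC=1 idx=1 pred=N actual=N -> ctr[1]=0
Ev 4: PC=1 idx=1 pred=N actual=T -> ctr[1]=1
Ev 5: PC=1 idx=1 pred=N actual=T -> ctr[1]=2
Ev 6: PC=1 idx=1 pred=T actual=T -> ctr[1]=3
Ev 7: PC=1 idx=1 pred=T actual=T -> ctr[1]=3
Ev 8: PC=6 idx=0 pred=N actual=T -> ctr[0]=2
Ev 9: PC=6 idx=0 pred=T actual=N -> ctr[0]=1
Ev 10: PC=5 idx=1 pred=T actual=T -> ctr[1]=3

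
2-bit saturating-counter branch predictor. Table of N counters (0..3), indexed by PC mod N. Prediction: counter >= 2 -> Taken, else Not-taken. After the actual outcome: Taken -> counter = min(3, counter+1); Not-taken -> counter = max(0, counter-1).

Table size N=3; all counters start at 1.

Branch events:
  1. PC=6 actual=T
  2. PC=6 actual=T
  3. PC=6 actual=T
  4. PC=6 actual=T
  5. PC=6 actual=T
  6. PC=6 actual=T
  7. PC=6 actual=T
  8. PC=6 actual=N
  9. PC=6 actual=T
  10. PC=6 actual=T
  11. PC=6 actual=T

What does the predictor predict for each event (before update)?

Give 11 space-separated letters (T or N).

Answer: N T T T T T T T T T T

Derivation:
Ev 1: PC=6 idx=0 pred=N actual=T -> ctr[0]=2
Ev 2: PC=6 idx=0 pred=T actual=T -> ctr[0]=3
Ev 3: PC=6 idx=0 pred=T actual=T -> ctr[0]=3
Ev 4: PC=6 idx=0 pred=T actual=T -> ctr[0]=3
Ev 5: PC=6 idx=0 pred=T actual=T -> ctr[0]=3
Ev 6: PC=6 idx=0 pred=T actual=T -> ctr[0]=3
Ev 7: PC=6 idx=0 pred=T actual=T -> ctr[0]=3
Ev 8: PC=6 idx=0 pred=T actual=N -> ctr[0]=2
Ev 9: PC=6 idx=0 pred=T actual=T -> ctr[0]=3
Ev 10: PC=6 idx=0 pred=T actual=T -> ctr[0]=3
Ev 11: PC=6 idx=0 pred=T actual=T -> ctr[0]=3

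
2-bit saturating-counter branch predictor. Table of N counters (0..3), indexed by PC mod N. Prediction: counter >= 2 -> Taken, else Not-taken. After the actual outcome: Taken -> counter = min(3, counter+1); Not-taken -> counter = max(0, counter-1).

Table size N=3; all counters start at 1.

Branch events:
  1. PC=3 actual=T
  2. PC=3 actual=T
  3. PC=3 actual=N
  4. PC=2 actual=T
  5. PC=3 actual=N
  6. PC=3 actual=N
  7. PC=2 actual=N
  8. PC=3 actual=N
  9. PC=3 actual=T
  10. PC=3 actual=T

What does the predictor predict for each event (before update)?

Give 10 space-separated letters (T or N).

Answer: N T T N T N T N N N

Derivation:
Ev 1: PC=3 idx=0 pred=N actual=T -> ctr[0]=2
Ev 2: PC=3 idx=0 pred=T actual=T -> ctr[0]=3
Ev 3: PC=3 idx=0 pred=T actual=N -> ctr[0]=2
Ev 4: PC=2 idx=2 pred=N actual=T -> ctr[2]=2
Ev 5: PC=3 idx=0 pred=T actual=N -> ctr[0]=1
Ev 6: PC=3 idx=0 pred=N actual=N -> ctr[0]=0
Ev 7: PC=2 idx=2 pred=T actual=N -> ctr[2]=1
Ev 8: PC=3 idx=0 pred=N actual=N -> ctr[0]=0
Ev 9: PC=3 idx=0 pred=N actual=T -> ctr[0]=1
Ev 10: PC=3 idx=0 pred=N actual=T -> ctr[0]=2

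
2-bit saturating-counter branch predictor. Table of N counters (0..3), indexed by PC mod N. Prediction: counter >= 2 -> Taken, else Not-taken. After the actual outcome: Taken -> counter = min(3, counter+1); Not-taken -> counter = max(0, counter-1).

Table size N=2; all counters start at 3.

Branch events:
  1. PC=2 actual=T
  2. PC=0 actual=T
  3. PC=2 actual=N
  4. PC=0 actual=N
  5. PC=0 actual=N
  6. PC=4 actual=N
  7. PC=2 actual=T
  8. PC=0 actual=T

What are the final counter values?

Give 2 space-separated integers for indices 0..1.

Ev 1: PC=2 idx=0 pred=T actual=T -> ctr[0]=3
Ev 2: PC=0 idx=0 pred=T actual=T -> ctr[0]=3
Ev 3: PC=2 idx=0 pred=T actual=N -> ctr[0]=2
Ev 4: PC=0 idx=0 pred=T actual=N -> ctr[0]=1
Ev 5: PC=0 idx=0 pred=N actual=N -> ctr[0]=0
Ev 6: PC=4 idx=0 pred=N actual=N -> ctr[0]=0
Ev 7: PC=2 idx=0 pred=N actual=T -> ctr[0]=1
Ev 8: PC=0 idx=0 pred=N actual=T -> ctr[0]=2

Answer: 2 3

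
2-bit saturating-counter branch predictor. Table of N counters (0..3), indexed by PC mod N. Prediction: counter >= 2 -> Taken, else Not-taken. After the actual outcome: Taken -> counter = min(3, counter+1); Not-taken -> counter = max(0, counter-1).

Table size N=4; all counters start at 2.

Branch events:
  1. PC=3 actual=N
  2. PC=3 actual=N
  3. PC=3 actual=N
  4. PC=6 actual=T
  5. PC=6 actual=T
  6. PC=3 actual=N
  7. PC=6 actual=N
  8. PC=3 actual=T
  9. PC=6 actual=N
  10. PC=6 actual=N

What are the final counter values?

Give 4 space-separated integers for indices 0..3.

Ev 1: PC=3 idx=3 pred=T actual=N -> ctr[3]=1
Ev 2: PC=3 idx=3 pred=N actual=N -> ctr[3]=0
Ev 3: PC=3 idx=3 pred=N actual=N -> ctr[3]=0
Ev 4: PC=6 idx=2 pred=T actual=T -> ctr[2]=3
Ev 5: PC=6 idx=2 pred=T actual=T -> ctr[2]=3
Ev 6: PC=3 idx=3 pred=N actual=N -> ctr[3]=0
Ev 7: PC=6 idx=2 pred=T actual=N -> ctr[2]=2
Ev 8: PC=3 idx=3 pred=N actual=T -> ctr[3]=1
Ev 9: PC=6 idx=2 pred=T actual=N -> ctr[2]=1
Ev 10: PC=6 idx=2 pred=N actual=N -> ctr[2]=0

Answer: 2 2 0 1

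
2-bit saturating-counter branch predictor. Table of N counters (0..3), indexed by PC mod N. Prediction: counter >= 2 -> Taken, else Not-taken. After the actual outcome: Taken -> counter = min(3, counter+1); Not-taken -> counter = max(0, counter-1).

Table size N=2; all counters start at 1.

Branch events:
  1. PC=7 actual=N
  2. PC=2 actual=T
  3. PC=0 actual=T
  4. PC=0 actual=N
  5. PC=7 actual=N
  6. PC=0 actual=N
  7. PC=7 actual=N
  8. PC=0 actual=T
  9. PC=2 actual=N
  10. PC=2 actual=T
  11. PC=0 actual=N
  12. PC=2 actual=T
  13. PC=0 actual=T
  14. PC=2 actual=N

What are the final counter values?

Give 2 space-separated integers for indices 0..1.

Ev 1: PC=7 idx=1 pred=N actual=N -> ctr[1]=0
Ev 2: PC=2 idx=0 pred=N actual=T -> ctr[0]=2
Ev 3: PC=0 idx=0 pred=T actual=T -> ctr[0]=3
Ev 4: PC=0 idx=0 pred=T actual=N -> ctr[0]=2
Ev 5: PC=7 idx=1 pred=N actual=N -> ctr[1]=0
Ev 6: PC=0 idx=0 pred=T actual=N -> ctr[0]=1
Ev 7: PC=7 idx=1 pred=N actual=N -> ctr[1]=0
Ev 8: PC=0 idx=0 pred=N actual=T -> ctr[0]=2
Ev 9: PC=2 idx=0 pred=T actual=N -> ctr[0]=1
Ev 10: PC=2 idx=0 pred=N actual=T -> ctr[0]=2
Ev 11: PC=0 idx=0 pred=T actual=N -> ctr[0]=1
Ev 12: PC=2 idx=0 pred=N actual=T -> ctr[0]=2
Ev 13: PC=0 idx=0 pred=T actual=T -> ctr[0]=3
Ev 14: PC=2 idx=0 pred=T actual=N -> ctr[0]=2

Answer: 2 0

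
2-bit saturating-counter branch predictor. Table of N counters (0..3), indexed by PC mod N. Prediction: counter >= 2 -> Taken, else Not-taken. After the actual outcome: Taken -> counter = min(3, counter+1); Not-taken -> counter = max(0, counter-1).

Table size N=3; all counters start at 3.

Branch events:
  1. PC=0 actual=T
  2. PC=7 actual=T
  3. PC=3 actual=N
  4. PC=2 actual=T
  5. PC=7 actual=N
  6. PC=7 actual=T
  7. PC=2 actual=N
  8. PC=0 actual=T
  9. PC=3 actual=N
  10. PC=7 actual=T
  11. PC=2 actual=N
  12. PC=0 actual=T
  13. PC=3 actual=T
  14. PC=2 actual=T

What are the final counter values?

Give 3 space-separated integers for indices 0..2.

Ev 1: PC=0 idx=0 pred=T actual=T -> ctr[0]=3
Ev 2: PC=7 idx=1 pred=T actual=T -> ctr[1]=3
Ev 3: PC=3 idx=0 pred=T actual=N -> ctr[0]=2
Ev 4: PC=2 idx=2 pred=T actual=T -> ctr[2]=3
Ev 5: PC=7 idx=1 pred=T actual=N -> ctr[1]=2
Ev 6: PC=7 idx=1 pred=T actual=T -> ctr[1]=3
Ev 7: PC=2 idx=2 pred=T actual=N -> ctr[2]=2
Ev 8: PC=0 idx=0 pred=T actual=T -> ctr[0]=3
Ev 9: PC=3 idx=0 pred=T actual=N -> ctr[0]=2
Ev 10: PC=7 idx=1 pred=T actual=T -> ctr[1]=3
Ev 11: PC=2 idx=2 pred=T actual=N -> ctr[2]=1
Ev 12: PC=0 idx=0 pred=T actual=T -> ctr[0]=3
Ev 13: PC=3 idx=0 pred=T actual=T -> ctr[0]=3
Ev 14: PC=2 idx=2 pred=N actual=T -> ctr[2]=2

Answer: 3 3 2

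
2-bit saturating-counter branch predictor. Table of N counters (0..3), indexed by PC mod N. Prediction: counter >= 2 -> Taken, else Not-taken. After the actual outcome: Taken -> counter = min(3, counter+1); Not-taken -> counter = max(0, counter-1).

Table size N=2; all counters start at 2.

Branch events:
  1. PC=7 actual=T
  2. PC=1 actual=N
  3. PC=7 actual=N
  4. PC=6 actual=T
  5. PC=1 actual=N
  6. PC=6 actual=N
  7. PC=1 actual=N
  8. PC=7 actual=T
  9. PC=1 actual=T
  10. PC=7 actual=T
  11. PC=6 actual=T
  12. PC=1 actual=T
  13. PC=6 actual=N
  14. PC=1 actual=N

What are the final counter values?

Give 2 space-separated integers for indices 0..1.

Ev 1: PC=7 idx=1 pred=T actual=T -> ctr[1]=3
Ev 2: PC=1 idx=1 pred=T actual=N -> ctr[1]=2
Ev 3: PC=7 idx=1 pred=T actual=N -> ctr[1]=1
Ev 4: PC=6 idx=0 pred=T actual=T -> ctr[0]=3
Ev 5: PC=1 idx=1 pred=N actual=N -> ctr[1]=0
Ev 6: PC=6 idx=0 pred=T actual=N -> ctr[0]=2
Ev 7: PC=1 idx=1 pred=N actual=N -> ctr[1]=0
Ev 8: PC=7 idx=1 pred=N actual=T -> ctr[1]=1
Ev 9: PC=1 idx=1 pred=N actual=T -> ctr[1]=2
Ev 10: PC=7 idx=1 pred=T actual=T -> ctr[1]=3
Ev 11: PC=6 idx=0 pred=T actual=T -> ctr[0]=3
Ev 12: PC=1 idx=1 pred=T actual=T -> ctr[1]=3
Ev 13: PC=6 idx=0 pred=T actual=N -> ctr[0]=2
Ev 14: PC=1 idx=1 pred=T actual=N -> ctr[1]=2

Answer: 2 2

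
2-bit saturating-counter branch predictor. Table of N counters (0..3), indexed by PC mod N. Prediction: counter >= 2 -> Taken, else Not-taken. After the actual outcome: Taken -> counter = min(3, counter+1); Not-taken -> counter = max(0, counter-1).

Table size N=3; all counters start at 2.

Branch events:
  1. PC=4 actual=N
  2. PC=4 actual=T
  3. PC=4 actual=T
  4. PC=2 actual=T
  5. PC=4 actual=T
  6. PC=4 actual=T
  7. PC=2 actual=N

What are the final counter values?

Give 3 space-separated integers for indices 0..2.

Ev 1: PC=4 idx=1 pred=T actual=N -> ctr[1]=1
Ev 2: PC=4 idx=1 pred=N actual=T -> ctr[1]=2
Ev 3: PC=4 idx=1 pred=T actual=T -> ctr[1]=3
Ev 4: PC=2 idx=2 pred=T actual=T -> ctr[2]=3
Ev 5: PC=4 idx=1 pred=T actual=T -> ctr[1]=3
Ev 6: PC=4 idx=1 pred=T actual=T -> ctr[1]=3
Ev 7: PC=2 idx=2 pred=T actual=N -> ctr[2]=2

Answer: 2 3 2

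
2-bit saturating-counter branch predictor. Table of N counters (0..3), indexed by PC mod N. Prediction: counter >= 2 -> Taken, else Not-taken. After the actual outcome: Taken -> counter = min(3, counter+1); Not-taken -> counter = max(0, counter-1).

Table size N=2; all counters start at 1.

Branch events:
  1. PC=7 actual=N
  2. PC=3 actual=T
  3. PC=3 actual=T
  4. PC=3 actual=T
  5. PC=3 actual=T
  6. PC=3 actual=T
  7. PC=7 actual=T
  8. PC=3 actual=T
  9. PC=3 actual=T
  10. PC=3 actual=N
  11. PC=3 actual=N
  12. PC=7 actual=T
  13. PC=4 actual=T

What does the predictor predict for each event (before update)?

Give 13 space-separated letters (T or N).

Ev 1: PC=7 idx=1 pred=N actual=N -> ctr[1]=0
Ev 2: PC=3 idx=1 pred=N actual=T -> ctr[1]=1
Ev 3: PC=3 idx=1 pred=N actual=T -> ctr[1]=2
Ev 4: PC=3 idx=1 pred=T actual=T -> ctr[1]=3
Ev 5: PC=3 idx=1 pred=T actual=T -> ctr[1]=3
Ev 6: PC=3 idx=1 pred=T actual=T -> ctr[1]=3
Ev 7: PC=7 idx=1 pred=T actual=T -> ctr[1]=3
Ev 8: PC=3 idx=1 pred=T actual=T -> ctr[1]=3
Ev 9: PC=3 idx=1 pred=T actual=T -> ctr[1]=3
Ev 10: PC=3 idx=1 pred=T actual=N -> ctr[1]=2
Ev 11: PC=3 idx=1 pred=T actual=N -> ctr[1]=1
Ev 12: PC=7 idx=1 pred=N actual=T -> ctr[1]=2
Ev 13: PC=4 idx=0 pred=N actual=T -> ctr[0]=2

Answer: N N N T T T T T T T T N N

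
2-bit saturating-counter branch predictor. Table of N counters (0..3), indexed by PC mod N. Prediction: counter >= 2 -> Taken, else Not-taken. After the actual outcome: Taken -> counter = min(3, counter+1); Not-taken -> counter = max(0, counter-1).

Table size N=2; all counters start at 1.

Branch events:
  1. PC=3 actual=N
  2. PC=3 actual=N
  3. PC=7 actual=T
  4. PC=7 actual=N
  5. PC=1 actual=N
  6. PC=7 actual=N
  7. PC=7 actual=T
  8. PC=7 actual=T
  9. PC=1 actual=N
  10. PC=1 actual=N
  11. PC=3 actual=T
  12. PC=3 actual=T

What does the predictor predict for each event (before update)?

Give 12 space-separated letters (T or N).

Ev 1: PC=3 idx=1 pred=N actual=N -> ctr[1]=0
Ev 2: PC=3 idx=1 pred=N actual=N -> ctr[1]=0
Ev 3: PC=7 idx=1 pred=N actual=T -> ctr[1]=1
Ev 4: PC=7 idx=1 pred=N actual=N -> ctr[1]=0
Ev 5: PC=1 idx=1 pred=N actual=N -> ctr[1]=0
Ev 6: PC=7 idx=1 pred=N actual=N -> ctr[1]=0
Ev 7: PC=7 idx=1 pred=N actual=T -> ctr[1]=1
Ev 8: PC=7 idx=1 pred=N actual=T -> ctr[1]=2
Ev 9: PC=1 idx=1 pred=T actual=N -> ctr[1]=1
Ev 10: PC=1 idx=1 pred=N actual=N -> ctr[1]=0
Ev 11: PC=3 idx=1 pred=N actual=T -> ctr[1]=1
Ev 12: PC=3 idx=1 pred=N actual=T -> ctr[1]=2

Answer: N N N N N N N N T N N N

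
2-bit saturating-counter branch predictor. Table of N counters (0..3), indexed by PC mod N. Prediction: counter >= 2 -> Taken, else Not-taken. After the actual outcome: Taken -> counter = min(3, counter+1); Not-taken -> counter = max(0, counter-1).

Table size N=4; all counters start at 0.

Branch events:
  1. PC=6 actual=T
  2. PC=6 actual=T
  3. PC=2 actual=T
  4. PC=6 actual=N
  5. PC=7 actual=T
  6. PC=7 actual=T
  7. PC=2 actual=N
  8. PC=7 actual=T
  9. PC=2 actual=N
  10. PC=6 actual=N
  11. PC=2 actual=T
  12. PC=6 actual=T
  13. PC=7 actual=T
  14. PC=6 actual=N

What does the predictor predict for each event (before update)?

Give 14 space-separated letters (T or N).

Answer: N N T T N N T T N N N N T T

Derivation:
Ev 1: PC=6 idx=2 pred=N actual=T -> ctr[2]=1
Ev 2: PC=6 idx=2 pred=N actual=T -> ctr[2]=2
Ev 3: PC=2 idx=2 pred=T actual=T -> ctr[2]=3
Ev 4: PC=6 idx=2 pred=T actual=N -> ctr[2]=2
Ev 5: PC=7 idx=3 pred=N actual=T -> ctr[3]=1
Ev 6: PC=7 idx=3 pred=N actual=T -> ctr[3]=2
Ev 7: PC=2 idx=2 pred=T actual=N -> ctr[2]=1
Ev 8: PC=7 idx=3 pred=T actual=T -> ctr[3]=3
Ev 9: PC=2 idx=2 pred=N actual=N -> ctr[2]=0
Ev 10: PC=6 idx=2 pred=N actual=N -> ctr[2]=0
Ev 11: PC=2 idx=2 pred=N actual=T -> ctr[2]=1
Ev 12: PC=6 idx=2 pred=N actual=T -> ctr[2]=2
Ev 13: PC=7 idx=3 pred=T actual=T -> ctr[3]=3
Ev 14: PC=6 idx=2 pred=T actual=N -> ctr[2]=1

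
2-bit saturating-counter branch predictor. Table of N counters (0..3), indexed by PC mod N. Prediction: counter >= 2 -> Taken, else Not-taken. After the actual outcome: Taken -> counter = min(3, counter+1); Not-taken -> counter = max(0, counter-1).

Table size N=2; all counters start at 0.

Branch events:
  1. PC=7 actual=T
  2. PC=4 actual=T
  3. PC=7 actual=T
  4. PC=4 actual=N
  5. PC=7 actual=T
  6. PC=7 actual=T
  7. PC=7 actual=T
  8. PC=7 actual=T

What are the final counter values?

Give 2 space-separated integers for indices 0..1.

Ev 1: PC=7 idx=1 pred=N actual=T -> ctr[1]=1
Ev 2: PC=4 idx=0 pred=N actual=T -> ctr[0]=1
Ev 3: PC=7 idx=1 pred=N actual=T -> ctr[1]=2
Ev 4: PC=4 idx=0 pred=N actual=N -> ctr[0]=0
Ev 5: PC=7 idx=1 pred=T actual=T -> ctr[1]=3
Ev 6: PC=7 idx=1 pred=T actual=T -> ctr[1]=3
Ev 7: PC=7 idx=1 pred=T actual=T -> ctr[1]=3
Ev 8: PC=7 idx=1 pred=T actual=T -> ctr[1]=3

Answer: 0 3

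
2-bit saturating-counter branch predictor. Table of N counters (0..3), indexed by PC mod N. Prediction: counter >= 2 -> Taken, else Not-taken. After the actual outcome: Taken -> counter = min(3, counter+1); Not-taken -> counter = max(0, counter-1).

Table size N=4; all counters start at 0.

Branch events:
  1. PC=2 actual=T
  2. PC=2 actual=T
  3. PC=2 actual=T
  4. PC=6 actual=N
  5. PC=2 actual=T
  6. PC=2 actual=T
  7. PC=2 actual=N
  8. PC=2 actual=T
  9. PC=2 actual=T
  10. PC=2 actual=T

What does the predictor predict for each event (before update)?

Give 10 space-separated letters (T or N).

Answer: N N T T T T T T T T

Derivation:
Ev 1: PC=2 idx=2 pred=N actual=T -> ctr[2]=1
Ev 2: PC=2 idx=2 pred=N actual=T -> ctr[2]=2
Ev 3: PC=2 idx=2 pred=T actual=T -> ctr[2]=3
Ev 4: PC=6 idx=2 pred=T actual=N -> ctr[2]=2
Ev 5: PC=2 idx=2 pred=T actual=T -> ctr[2]=3
Ev 6: PC=2 idx=2 pred=T actual=T -> ctr[2]=3
Ev 7: PC=2 idx=2 pred=T actual=N -> ctr[2]=2
Ev 8: PC=2 idx=2 pred=T actual=T -> ctr[2]=3
Ev 9: PC=2 idx=2 pred=T actual=T -> ctr[2]=3
Ev 10: PC=2 idx=2 pred=T actual=T -> ctr[2]=3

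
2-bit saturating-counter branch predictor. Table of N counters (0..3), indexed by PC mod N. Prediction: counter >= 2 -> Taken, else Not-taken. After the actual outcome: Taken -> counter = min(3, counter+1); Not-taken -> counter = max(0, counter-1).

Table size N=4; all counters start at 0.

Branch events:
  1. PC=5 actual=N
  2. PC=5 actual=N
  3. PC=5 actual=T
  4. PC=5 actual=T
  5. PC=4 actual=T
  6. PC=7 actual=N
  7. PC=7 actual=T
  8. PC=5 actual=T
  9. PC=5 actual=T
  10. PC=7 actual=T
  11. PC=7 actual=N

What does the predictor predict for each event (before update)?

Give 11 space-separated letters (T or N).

Ev 1: PC=5 idx=1 pred=N actual=N -> ctr[1]=0
Ev 2: PC=5 idx=1 pred=N actual=N -> ctr[1]=0
Ev 3: PC=5 idx=1 pred=N actual=T -> ctr[1]=1
Ev 4: PC=5 idx=1 pred=N actual=T -> ctr[1]=2
Ev 5: PC=4 idx=0 pred=N actual=T -> ctr[0]=1
Ev 6: PC=7 idx=3 pred=N actual=N -> ctr[3]=0
Ev 7: PC=7 idx=3 pred=N actual=T -> ctr[3]=1
Ev 8: PC=5 idx=1 pred=T actual=T -> ctr[1]=3
Ev 9: PC=5 idx=1 pred=T actual=T -> ctr[1]=3
Ev 10: PC=7 idx=3 pred=N actual=T -> ctr[3]=2
Ev 11: PC=7 idx=3 pred=T actual=N -> ctr[3]=1

Answer: N N N N N N N T T N T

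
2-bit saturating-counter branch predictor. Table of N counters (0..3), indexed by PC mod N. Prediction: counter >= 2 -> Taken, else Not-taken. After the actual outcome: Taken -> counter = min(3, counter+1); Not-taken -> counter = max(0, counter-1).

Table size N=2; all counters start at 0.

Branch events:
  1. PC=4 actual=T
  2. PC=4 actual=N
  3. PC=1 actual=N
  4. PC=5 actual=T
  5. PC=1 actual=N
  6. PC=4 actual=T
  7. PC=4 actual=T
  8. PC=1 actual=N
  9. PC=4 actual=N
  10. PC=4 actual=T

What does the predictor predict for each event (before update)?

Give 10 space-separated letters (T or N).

Ev 1: PC=4 idx=0 pred=N actual=T -> ctr[0]=1
Ev 2: PC=4 idx=0 pred=N actual=N -> ctr[0]=0
Ev 3: PC=1 idx=1 pred=N actual=N -> ctr[1]=0
Ev 4: PC=5 idx=1 pred=N actual=T -> ctr[1]=1
Ev 5: PC=1 idx=1 pred=N actual=N -> ctr[1]=0
Ev 6: PC=4 idx=0 pred=N actual=T -> ctr[0]=1
Ev 7: PC=4 idx=0 pred=N actual=T -> ctr[0]=2
Ev 8: PC=1 idx=1 pred=N actual=N -> ctr[1]=0
Ev 9: PC=4 idx=0 pred=T actual=N -> ctr[0]=1
Ev 10: PC=4 idx=0 pred=N actual=T -> ctr[0]=2

Answer: N N N N N N N N T N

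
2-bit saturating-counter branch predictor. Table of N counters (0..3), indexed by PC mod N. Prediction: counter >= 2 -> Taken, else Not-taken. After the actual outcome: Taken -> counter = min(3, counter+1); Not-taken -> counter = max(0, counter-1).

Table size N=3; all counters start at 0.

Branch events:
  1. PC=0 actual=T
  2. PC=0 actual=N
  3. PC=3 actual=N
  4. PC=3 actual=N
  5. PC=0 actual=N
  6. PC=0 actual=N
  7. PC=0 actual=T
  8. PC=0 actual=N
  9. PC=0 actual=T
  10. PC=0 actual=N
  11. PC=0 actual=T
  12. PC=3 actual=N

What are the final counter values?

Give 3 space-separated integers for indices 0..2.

Answer: 0 0 0

Derivation:
Ev 1: PC=0 idx=0 pred=N actual=T -> ctr[0]=1
Ev 2: PC=0 idx=0 pred=N actual=N -> ctr[0]=0
Ev 3: PC=3 idx=0 pred=N actual=N -> ctr[0]=0
Ev 4: PC=3 idx=0 pred=N actual=N -> ctr[0]=0
Ev 5: PC=0 idx=0 pred=N actual=N -> ctr[0]=0
Ev 6: PC=0 idx=0 pred=N actual=N -> ctr[0]=0
Ev 7: PC=0 idx=0 pred=N actual=T -> ctr[0]=1
Ev 8: PC=0 idx=0 pred=N actual=N -> ctr[0]=0
Ev 9: PC=0 idx=0 pred=N actual=T -> ctr[0]=1
Ev 10: PC=0 idx=0 pred=N actual=N -> ctr[0]=0
Ev 11: PC=0 idx=0 pred=N actual=T -> ctr[0]=1
Ev 12: PC=3 idx=0 pred=N actual=N -> ctr[0]=0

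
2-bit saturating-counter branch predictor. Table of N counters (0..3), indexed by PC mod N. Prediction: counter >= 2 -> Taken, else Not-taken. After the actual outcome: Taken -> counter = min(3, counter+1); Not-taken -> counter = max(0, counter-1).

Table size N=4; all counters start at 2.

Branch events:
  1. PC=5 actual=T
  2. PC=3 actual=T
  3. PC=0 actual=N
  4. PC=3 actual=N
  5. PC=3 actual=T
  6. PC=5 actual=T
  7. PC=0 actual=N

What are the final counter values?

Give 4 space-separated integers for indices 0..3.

Answer: 0 3 2 3

Derivation:
Ev 1: PC=5 idx=1 pred=T actual=T -> ctr[1]=3
Ev 2: PC=3 idx=3 pred=T actual=T -> ctr[3]=3
Ev 3: PC=0 idx=0 pred=T actual=N -> ctr[0]=1
Ev 4: PC=3 idx=3 pred=T actual=N -> ctr[3]=2
Ev 5: PC=3 idx=3 pred=T actual=T -> ctr[3]=3
Ev 6: PC=5 idx=1 pred=T actual=T -> ctr[1]=3
Ev 7: PC=0 idx=0 pred=N actual=N -> ctr[0]=0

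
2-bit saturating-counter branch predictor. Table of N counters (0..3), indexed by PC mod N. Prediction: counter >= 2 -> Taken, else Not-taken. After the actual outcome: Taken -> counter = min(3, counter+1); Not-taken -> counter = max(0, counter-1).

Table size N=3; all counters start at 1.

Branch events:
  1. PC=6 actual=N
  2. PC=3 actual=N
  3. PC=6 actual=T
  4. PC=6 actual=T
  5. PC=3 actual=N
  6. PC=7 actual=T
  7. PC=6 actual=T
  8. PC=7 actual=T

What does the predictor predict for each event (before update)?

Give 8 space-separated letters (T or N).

Answer: N N N N T N N T

Derivation:
Ev 1: PC=6 idx=0 pred=N actual=N -> ctr[0]=0
Ev 2: PC=3 idx=0 pred=N actual=N -> ctr[0]=0
Ev 3: PC=6 idx=0 pred=N actual=T -> ctr[0]=1
Ev 4: PC=6 idx=0 pred=N actual=T -> ctr[0]=2
Ev 5: PC=3 idx=0 pred=T actual=N -> ctr[0]=1
Ev 6: PC=7 idx=1 pred=N actual=T -> ctr[1]=2
Ev 7: PC=6 idx=0 pred=N actual=T -> ctr[0]=2
Ev 8: PC=7 idx=1 pred=T actual=T -> ctr[1]=3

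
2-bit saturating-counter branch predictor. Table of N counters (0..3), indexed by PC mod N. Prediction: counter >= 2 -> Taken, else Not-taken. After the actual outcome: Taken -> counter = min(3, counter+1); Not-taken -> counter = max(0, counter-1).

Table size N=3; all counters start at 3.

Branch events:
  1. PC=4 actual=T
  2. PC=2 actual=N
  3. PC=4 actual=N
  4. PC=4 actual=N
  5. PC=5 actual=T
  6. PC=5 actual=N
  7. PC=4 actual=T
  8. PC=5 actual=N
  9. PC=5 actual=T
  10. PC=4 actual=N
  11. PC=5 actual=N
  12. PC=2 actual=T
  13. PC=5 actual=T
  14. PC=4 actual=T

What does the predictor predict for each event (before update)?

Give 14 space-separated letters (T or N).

Ev 1: PC=4 idx=1 pred=T actual=T -> ctr[1]=3
Ev 2: PC=2 idx=2 pred=T actual=N -> ctr[2]=2
Ev 3: PC=4 idx=1 pred=T actual=N -> ctr[1]=2
Ev 4: PC=4 idx=1 pred=T actual=N -> ctr[1]=1
Ev 5: PC=5 idx=2 pred=T actual=T -> ctr[2]=3
Ev 6: PC=5 idx=2 pred=T actual=N -> ctr[2]=2
Ev 7: PC=4 idx=1 pred=N actual=T -> ctr[1]=2
Ev 8: PC=5 idx=2 pred=T actual=N -> ctr[2]=1
Ev 9: PC=5 idx=2 pred=N actual=T -> ctr[2]=2
Ev 10: PC=4 idx=1 pred=T actual=N -> ctr[1]=1
Ev 11: PC=5 idx=2 pred=T actual=N -> ctr[2]=1
Ev 12: PC=2 idx=2 pred=N actual=T -> ctr[2]=2
Ev 13: PC=5 idx=2 pred=T actual=T -> ctr[2]=3
Ev 14: PC=4 idx=1 pred=N actual=T -> ctr[1]=2

Answer: T T T T T T N T N T T N T N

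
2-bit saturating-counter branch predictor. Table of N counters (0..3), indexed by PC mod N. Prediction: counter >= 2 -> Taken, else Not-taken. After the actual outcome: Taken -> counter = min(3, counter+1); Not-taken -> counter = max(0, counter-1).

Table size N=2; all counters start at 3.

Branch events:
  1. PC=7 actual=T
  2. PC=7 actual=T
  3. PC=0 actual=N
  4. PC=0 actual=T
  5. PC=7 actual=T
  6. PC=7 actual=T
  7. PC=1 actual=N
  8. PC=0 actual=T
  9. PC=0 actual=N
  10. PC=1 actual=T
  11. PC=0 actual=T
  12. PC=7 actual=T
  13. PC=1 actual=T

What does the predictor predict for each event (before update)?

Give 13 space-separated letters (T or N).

Ev 1: PC=7 idx=1 pred=T actual=T -> ctr[1]=3
Ev 2: PC=7 idx=1 pred=T actual=T -> ctr[1]=3
Ev 3: PC=0 idx=0 pred=T actual=N -> ctr[0]=2
Ev 4: PC=0 idx=0 pred=T actual=T -> ctr[0]=3
Ev 5: PC=7 idx=1 pred=T actual=T -> ctr[1]=3
Ev 6: PC=7 idx=1 pred=T actual=T -> ctr[1]=3
Ev 7: PC=1 idx=1 pred=T actual=N -> ctr[1]=2
Ev 8: PC=0 idx=0 pred=T actual=T -> ctr[0]=3
Ev 9: PC=0 idx=0 pred=T actual=N -> ctr[0]=2
Ev 10: PC=1 idx=1 pred=T actual=T -> ctr[1]=3
Ev 11: PC=0 idx=0 pred=T actual=T -> ctr[0]=3
Ev 12: PC=7 idx=1 pred=T actual=T -> ctr[1]=3
Ev 13: PC=1 idx=1 pred=T actual=T -> ctr[1]=3

Answer: T T T T T T T T T T T T T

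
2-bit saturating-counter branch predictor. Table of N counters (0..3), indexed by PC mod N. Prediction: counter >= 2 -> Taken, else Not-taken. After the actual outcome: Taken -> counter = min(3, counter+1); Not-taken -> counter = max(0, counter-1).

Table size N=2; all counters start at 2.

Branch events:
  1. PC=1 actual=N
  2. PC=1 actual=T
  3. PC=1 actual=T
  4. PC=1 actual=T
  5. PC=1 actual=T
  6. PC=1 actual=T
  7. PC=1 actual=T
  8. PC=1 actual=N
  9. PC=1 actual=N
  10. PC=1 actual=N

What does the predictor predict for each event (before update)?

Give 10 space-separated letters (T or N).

Ev 1: PC=1 idx=1 pred=T actual=N -> ctr[1]=1
Ev 2: PC=1 idx=1 pred=N actual=T -> ctr[1]=2
Ev 3: PC=1 idx=1 pred=T actual=T -> ctr[1]=3
Ev 4: PC=1 idx=1 pred=T actual=T -> ctr[1]=3
Ev 5: PC=1 idx=1 pred=T actual=T -> ctr[1]=3
Ev 6: PC=1 idx=1 pred=T actual=T -> ctr[1]=3
Ev 7: PC=1 idx=1 pred=T actual=T -> ctr[1]=3
Ev 8: PC=1 idx=1 pred=T actual=N -> ctr[1]=2
Ev 9: PC=1 idx=1 pred=T actual=N -> ctr[1]=1
Ev 10: PC=1 idx=1 pred=N actual=N -> ctr[1]=0

Answer: T N T T T T T T T N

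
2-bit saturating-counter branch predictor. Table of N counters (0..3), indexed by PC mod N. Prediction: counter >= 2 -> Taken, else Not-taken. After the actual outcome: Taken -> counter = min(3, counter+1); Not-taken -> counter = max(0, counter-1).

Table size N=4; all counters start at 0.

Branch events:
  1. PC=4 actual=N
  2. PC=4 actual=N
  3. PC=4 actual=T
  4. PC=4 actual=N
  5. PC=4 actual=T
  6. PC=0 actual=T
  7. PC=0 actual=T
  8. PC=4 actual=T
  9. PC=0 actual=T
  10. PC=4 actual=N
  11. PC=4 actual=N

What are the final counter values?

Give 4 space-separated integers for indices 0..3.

Ev 1: PC=4 idx=0 pred=N actual=N -> ctr[0]=0
Ev 2: PC=4 idx=0 pred=N actual=N -> ctr[0]=0
Ev 3: PC=4 idx=0 pred=N actual=T -> ctr[0]=1
Ev 4: PC=4 idx=0 pred=N actual=N -> ctr[0]=0
Ev 5: PC=4 idx=0 pred=N actual=T -> ctr[0]=1
Ev 6: PC=0 idx=0 pred=N actual=T -> ctr[0]=2
Ev 7: PC=0 idx=0 pred=T actual=T -> ctr[0]=3
Ev 8: PC=4 idx=0 pred=T actual=T -> ctr[0]=3
Ev 9: PC=0 idx=0 pred=T actual=T -> ctr[0]=3
Ev 10: PC=4 idx=0 pred=T actual=N -> ctr[0]=2
Ev 11: PC=4 idx=0 pred=T actual=N -> ctr[0]=1

Answer: 1 0 0 0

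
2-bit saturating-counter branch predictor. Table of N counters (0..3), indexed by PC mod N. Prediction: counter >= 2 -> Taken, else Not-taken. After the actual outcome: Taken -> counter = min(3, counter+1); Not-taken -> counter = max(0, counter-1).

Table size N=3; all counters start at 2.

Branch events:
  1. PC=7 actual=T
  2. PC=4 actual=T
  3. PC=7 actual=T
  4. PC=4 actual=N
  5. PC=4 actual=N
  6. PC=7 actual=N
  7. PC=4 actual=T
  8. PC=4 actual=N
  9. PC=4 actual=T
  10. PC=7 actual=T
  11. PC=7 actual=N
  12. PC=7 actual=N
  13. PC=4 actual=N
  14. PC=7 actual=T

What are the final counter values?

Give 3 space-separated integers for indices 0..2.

Answer: 2 1 2

Derivation:
Ev 1: PC=7 idx=1 pred=T actual=T -> ctr[1]=3
Ev 2: PC=4 idx=1 pred=T actual=T -> ctr[1]=3
Ev 3: PC=7 idx=1 pred=T actual=T -> ctr[1]=3
Ev 4: PC=4 idx=1 pred=T actual=N -> ctr[1]=2
Ev 5: PC=4 idx=1 pred=T actual=N -> ctr[1]=1
Ev 6: PC=7 idx=1 pred=N actual=N -> ctr[1]=0
Ev 7: PC=4 idx=1 pred=N actual=T -> ctr[1]=1
Ev 8: PC=4 idx=1 pred=N actual=N -> ctr[1]=0
Ev 9: PC=4 idx=1 pred=N actual=T -> ctr[1]=1
Ev 10: PC=7 idx=1 pred=N actual=T -> ctr[1]=2
Ev 11: PC=7 idx=1 pred=T actual=N -> ctr[1]=1
Ev 12: PC=7 idx=1 pred=N actual=N -> ctr[1]=0
Ev 13: PC=4 idx=1 pred=N actual=N -> ctr[1]=0
Ev 14: PC=7 idx=1 pred=N actual=T -> ctr[1]=1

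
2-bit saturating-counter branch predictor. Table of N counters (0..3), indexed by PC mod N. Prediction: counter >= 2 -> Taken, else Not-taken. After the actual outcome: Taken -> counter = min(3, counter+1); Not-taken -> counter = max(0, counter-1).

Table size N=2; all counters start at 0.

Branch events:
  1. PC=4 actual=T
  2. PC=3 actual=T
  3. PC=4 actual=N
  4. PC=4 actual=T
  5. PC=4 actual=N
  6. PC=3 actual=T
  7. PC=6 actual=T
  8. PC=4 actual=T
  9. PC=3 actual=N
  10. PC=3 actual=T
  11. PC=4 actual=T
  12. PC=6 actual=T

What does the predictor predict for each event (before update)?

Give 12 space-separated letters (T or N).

Ev 1: PC=4 idx=0 pred=N actual=T -> ctr[0]=1
Ev 2: PC=3 idx=1 pred=N actual=T -> ctr[1]=1
Ev 3: PC=4 idx=0 pred=N actual=N -> ctr[0]=0
Ev 4: PC=4 idx=0 pred=N actual=T -> ctr[0]=1
Ev 5: PC=4 idx=0 pred=N actual=N -> ctr[0]=0
Ev 6: PC=3 idx=1 pred=N actual=T -> ctr[1]=2
Ev 7: PC=6 idx=0 pred=N actual=T -> ctr[0]=1
Ev 8: PC=4 idx=0 pred=N actual=T -> ctr[0]=2
Ev 9: PC=3 idx=1 pred=T actual=N -> ctr[1]=1
Ev 10: PC=3 idx=1 pred=N actual=T -> ctr[1]=2
Ev 11: PC=4 idx=0 pred=T actual=T -> ctr[0]=3
Ev 12: PC=6 idx=0 pred=T actual=T -> ctr[0]=3

Answer: N N N N N N N N T N T T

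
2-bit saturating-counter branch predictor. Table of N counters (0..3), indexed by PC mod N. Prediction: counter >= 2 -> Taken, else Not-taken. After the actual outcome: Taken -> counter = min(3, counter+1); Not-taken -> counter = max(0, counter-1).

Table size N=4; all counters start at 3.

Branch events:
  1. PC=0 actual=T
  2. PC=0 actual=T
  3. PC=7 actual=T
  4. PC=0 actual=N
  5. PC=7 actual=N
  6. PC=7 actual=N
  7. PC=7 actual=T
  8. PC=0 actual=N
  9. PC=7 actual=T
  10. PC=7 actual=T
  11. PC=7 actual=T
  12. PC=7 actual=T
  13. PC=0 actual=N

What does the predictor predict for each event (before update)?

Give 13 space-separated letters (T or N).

Ev 1: PC=0 idx=0 pred=T actual=T -> ctr[0]=3
Ev 2: PC=0 idx=0 pred=T actual=T -> ctr[0]=3
Ev 3: PC=7 idx=3 pred=T actual=T -> ctr[3]=3
Ev 4: PC=0 idx=0 pred=T actual=N -> ctr[0]=2
Ev 5: PC=7 idx=3 pred=T actual=N -> ctr[3]=2
Ev 6: PC=7 idx=3 pred=T actual=N -> ctr[3]=1
Ev 7: PC=7 idx=3 pred=N actual=T -> ctr[3]=2
Ev 8: PC=0 idx=0 pred=T actual=N -> ctr[0]=1
Ev 9: PC=7 idx=3 pred=T actual=T -> ctr[3]=3
Ev 10: PC=7 idx=3 pred=T actual=T -> ctr[3]=3
Ev 11: PC=7 idx=3 pred=T actual=T -> ctr[3]=3
Ev 12: PC=7 idx=3 pred=T actual=T -> ctr[3]=3
Ev 13: PC=0 idx=0 pred=N actual=N -> ctr[0]=0

Answer: T T T T T T N T T T T T N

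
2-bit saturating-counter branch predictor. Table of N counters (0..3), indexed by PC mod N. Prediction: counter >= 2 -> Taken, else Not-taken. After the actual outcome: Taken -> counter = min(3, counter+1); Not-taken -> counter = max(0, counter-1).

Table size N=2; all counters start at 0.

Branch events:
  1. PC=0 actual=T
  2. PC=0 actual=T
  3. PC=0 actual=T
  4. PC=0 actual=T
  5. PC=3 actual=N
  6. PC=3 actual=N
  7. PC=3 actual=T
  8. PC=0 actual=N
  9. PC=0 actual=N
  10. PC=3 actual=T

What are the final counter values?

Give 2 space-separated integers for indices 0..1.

Answer: 1 2

Derivation:
Ev 1: PC=0 idx=0 pred=N actual=T -> ctr[0]=1
Ev 2: PC=0 idx=0 pred=N actual=T -> ctr[0]=2
Ev 3: PC=0 idx=0 pred=T actual=T -> ctr[0]=3
Ev 4: PC=0 idx=0 pred=T actual=T -> ctr[0]=3
Ev 5: PC=3 idx=1 pred=N actual=N -> ctr[1]=0
Ev 6: PC=3 idx=1 pred=N actual=N -> ctr[1]=0
Ev 7: PC=3 idx=1 pred=N actual=T -> ctr[1]=1
Ev 8: PC=0 idx=0 pred=T actual=N -> ctr[0]=2
Ev 9: PC=0 idx=0 pred=T actual=N -> ctr[0]=1
Ev 10: PC=3 idx=1 pred=N actual=T -> ctr[1]=2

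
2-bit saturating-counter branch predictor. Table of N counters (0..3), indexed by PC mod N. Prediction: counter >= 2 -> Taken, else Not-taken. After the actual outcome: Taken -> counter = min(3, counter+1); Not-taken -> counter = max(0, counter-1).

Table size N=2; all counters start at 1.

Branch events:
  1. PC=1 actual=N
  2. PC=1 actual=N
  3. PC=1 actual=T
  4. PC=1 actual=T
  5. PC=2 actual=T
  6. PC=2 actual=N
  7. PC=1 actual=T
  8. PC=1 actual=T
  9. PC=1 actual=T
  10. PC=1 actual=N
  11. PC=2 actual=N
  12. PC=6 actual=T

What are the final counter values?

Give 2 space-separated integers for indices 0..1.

Answer: 1 2

Derivation:
Ev 1: PC=1 idx=1 pred=N actual=N -> ctr[1]=0
Ev 2: PC=1 idx=1 pred=N actual=N -> ctr[1]=0
Ev 3: PC=1 idx=1 pred=N actual=T -> ctr[1]=1
Ev 4: PC=1 idx=1 pred=N actual=T -> ctr[1]=2
Ev 5: PC=2 idx=0 pred=N actual=T -> ctr[0]=2
Ev 6: PC=2 idx=0 pred=T actual=N -> ctr[0]=1
Ev 7: PC=1 idx=1 pred=T actual=T -> ctr[1]=3
Ev 8: PC=1 idx=1 pred=T actual=T -> ctr[1]=3
Ev 9: PC=1 idx=1 pred=T actual=T -> ctr[1]=3
Ev 10: PC=1 idx=1 pred=T actual=N -> ctr[1]=2
Ev 11: PC=2 idx=0 pred=N actual=N -> ctr[0]=0
Ev 12: PC=6 idx=0 pred=N actual=T -> ctr[0]=1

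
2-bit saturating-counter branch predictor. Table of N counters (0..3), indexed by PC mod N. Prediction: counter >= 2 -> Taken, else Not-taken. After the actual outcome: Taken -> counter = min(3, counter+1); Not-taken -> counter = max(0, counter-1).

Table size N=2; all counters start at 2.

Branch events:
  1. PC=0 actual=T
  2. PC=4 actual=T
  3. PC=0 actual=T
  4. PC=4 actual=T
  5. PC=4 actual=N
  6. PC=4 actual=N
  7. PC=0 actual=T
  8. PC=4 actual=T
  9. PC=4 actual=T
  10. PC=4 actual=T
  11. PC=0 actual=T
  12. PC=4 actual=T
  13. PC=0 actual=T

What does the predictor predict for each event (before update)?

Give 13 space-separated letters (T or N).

Answer: T T T T T T N T T T T T T

Derivation:
Ev 1: PC=0 idx=0 pred=T actual=T -> ctr[0]=3
Ev 2: PC=4 idx=0 pred=T actual=T -> ctr[0]=3
Ev 3: PC=0 idx=0 pred=T actual=T -> ctr[0]=3
Ev 4: PC=4 idx=0 pred=T actual=T -> ctr[0]=3
Ev 5: PC=4 idx=0 pred=T actual=N -> ctr[0]=2
Ev 6: PC=4 idx=0 pred=T actual=N -> ctr[0]=1
Ev 7: PC=0 idx=0 pred=N actual=T -> ctr[0]=2
Ev 8: PC=4 idx=0 pred=T actual=T -> ctr[0]=3
Ev 9: PC=4 idx=0 pred=T actual=T -> ctr[0]=3
Ev 10: PC=4 idx=0 pred=T actual=T -> ctr[0]=3
Ev 11: PC=0 idx=0 pred=T actual=T -> ctr[0]=3
Ev 12: PC=4 idx=0 pred=T actual=T -> ctr[0]=3
Ev 13: PC=0 idx=0 pred=T actual=T -> ctr[0]=3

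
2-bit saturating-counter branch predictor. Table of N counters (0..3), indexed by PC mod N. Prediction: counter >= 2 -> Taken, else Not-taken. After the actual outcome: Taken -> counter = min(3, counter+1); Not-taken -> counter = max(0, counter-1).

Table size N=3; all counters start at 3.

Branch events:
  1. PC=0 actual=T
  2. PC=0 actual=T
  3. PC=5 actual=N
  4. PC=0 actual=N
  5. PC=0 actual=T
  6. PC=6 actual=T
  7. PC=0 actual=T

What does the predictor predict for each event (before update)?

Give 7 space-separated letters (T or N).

Ev 1: PC=0 idx=0 pred=T actual=T -> ctr[0]=3
Ev 2: PC=0 idx=0 pred=T actual=T -> ctr[0]=3
Ev 3: PC=5 idx=2 pred=T actual=N -> ctr[2]=2
Ev 4: PC=0 idx=0 pred=T actual=N -> ctr[0]=2
Ev 5: PC=0 idx=0 pred=T actual=T -> ctr[0]=3
Ev 6: PC=6 idx=0 pred=T actual=T -> ctr[0]=3
Ev 7: PC=0 idx=0 pred=T actual=T -> ctr[0]=3

Answer: T T T T T T T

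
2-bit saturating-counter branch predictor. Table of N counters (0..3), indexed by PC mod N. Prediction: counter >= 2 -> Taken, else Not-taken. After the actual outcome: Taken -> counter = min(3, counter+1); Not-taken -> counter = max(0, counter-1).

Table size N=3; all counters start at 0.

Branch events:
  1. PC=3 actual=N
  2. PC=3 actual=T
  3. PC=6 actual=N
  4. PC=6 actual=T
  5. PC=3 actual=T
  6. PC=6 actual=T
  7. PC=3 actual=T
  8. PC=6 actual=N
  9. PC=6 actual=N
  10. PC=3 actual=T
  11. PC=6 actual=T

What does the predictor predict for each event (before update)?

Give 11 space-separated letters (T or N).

Ev 1: PC=3 idx=0 pred=N actual=N -> ctr[0]=0
Ev 2: PC=3 idx=0 pred=N actual=T -> ctr[0]=1
Ev 3: PC=6 idx=0 pred=N actual=N -> ctr[0]=0
Ev 4: PC=6 idx=0 pred=N actual=T -> ctr[0]=1
Ev 5: PC=3 idx=0 pred=N actual=T -> ctr[0]=2
Ev 6: PC=6 idx=0 pred=T actual=T -> ctr[0]=3
Ev 7: PC=3 idx=0 pred=T actual=T -> ctr[0]=3
Ev 8: PC=6 idx=0 pred=T actual=N -> ctr[0]=2
Ev 9: PC=6 idx=0 pred=T actual=N -> ctr[0]=1
Ev 10: PC=3 idx=0 pred=N actual=T -> ctr[0]=2
Ev 11: PC=6 idx=0 pred=T actual=T -> ctr[0]=3

Answer: N N N N N T T T T N T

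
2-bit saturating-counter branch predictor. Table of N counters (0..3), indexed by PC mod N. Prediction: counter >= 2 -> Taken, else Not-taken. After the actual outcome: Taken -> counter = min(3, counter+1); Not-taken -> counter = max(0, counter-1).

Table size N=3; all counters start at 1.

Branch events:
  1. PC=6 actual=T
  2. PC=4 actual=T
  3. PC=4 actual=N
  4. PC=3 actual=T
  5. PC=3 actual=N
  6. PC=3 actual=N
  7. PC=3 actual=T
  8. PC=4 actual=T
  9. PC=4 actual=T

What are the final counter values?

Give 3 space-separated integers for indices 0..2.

Ev 1: PC=6 idx=0 pred=N actual=T -> ctr[0]=2
Ev 2: PC=4 idx=1 pred=N actual=T -> ctr[1]=2
Ev 3: PC=4 idx=1 pred=T actual=N -> ctr[1]=1
Ev 4: PC=3 idx=0 pred=T actual=T -> ctr[0]=3
Ev 5: PC=3 idx=0 pred=T actual=N -> ctr[0]=2
Ev 6: PC=3 idx=0 pred=T actual=N -> ctr[0]=1
Ev 7: PC=3 idx=0 pred=N actual=T -> ctr[0]=2
Ev 8: PC=4 idx=1 pred=N actual=T -> ctr[1]=2
Ev 9: PC=4 idx=1 pred=T actual=T -> ctr[1]=3

Answer: 2 3 1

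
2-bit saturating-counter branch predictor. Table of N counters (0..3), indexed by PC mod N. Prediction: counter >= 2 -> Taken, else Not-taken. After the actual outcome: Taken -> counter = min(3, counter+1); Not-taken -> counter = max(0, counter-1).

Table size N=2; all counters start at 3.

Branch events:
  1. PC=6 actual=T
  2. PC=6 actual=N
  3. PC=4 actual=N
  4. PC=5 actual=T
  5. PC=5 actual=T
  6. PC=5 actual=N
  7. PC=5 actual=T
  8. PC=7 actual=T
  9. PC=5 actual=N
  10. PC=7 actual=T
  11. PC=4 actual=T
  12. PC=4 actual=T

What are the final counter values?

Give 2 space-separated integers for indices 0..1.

Answer: 3 3

Derivation:
Ev 1: PC=6 idx=0 pred=T actual=T -> ctr[0]=3
Ev 2: PC=6 idx=0 pred=T actual=N -> ctr[0]=2
Ev 3: PC=4 idx=0 pred=T actual=N -> ctr[0]=1
Ev 4: PC=5 idx=1 pred=T actual=T -> ctr[1]=3
Ev 5: PC=5 idx=1 pred=T actual=T -> ctr[1]=3
Ev 6: PC=5 idx=1 pred=T actual=N -> ctr[1]=2
Ev 7: PC=5 idx=1 pred=T actual=T -> ctr[1]=3
Ev 8: PC=7 idx=1 pred=T actual=T -> ctr[1]=3
Ev 9: PC=5 idx=1 pred=T actual=N -> ctr[1]=2
Ev 10: PC=7 idx=1 pred=T actual=T -> ctr[1]=3
Ev 11: PC=4 idx=0 pred=N actual=T -> ctr[0]=2
Ev 12: PC=4 idx=0 pred=T actual=T -> ctr[0]=3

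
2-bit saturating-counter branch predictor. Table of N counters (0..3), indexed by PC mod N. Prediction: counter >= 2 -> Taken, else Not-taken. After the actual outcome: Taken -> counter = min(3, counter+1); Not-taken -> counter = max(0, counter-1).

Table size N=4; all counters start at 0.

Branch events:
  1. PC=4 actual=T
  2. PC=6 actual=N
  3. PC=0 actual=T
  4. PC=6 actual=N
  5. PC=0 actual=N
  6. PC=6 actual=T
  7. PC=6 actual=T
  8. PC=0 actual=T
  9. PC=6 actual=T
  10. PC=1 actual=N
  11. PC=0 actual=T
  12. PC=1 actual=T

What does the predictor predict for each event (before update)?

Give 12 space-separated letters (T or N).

Ev 1: PC=4 idx=0 pred=N actual=T -> ctr[0]=1
Ev 2: PC=6 idx=2 pred=N actual=N -> ctr[2]=0
Ev 3: PC=0 idx=0 pred=N actual=T -> ctr[0]=2
Ev 4: PC=6 idx=2 pred=N actual=N -> ctr[2]=0
Ev 5: PC=0 idx=0 pred=T actual=N -> ctr[0]=1
Ev 6: PC=6 idx=2 pred=N actual=T -> ctr[2]=1
Ev 7: PC=6 idx=2 pred=N actual=T -> ctr[2]=2
Ev 8: PC=0 idx=0 pred=N actual=T -> ctr[0]=2
Ev 9: PC=6 idx=2 pred=T actual=T -> ctr[2]=3
Ev 10: PC=1 idx=1 pred=N actual=N -> ctr[1]=0
Ev 11: PC=0 idx=0 pred=T actual=T -> ctr[0]=3
Ev 12: PC=1 idx=1 pred=N actual=T -> ctr[1]=1

Answer: N N N N T N N N T N T N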